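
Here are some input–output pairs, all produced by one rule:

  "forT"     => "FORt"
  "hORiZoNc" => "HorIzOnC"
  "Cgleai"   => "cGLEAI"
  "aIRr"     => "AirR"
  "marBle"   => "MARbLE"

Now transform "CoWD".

In each case the input is transformed by: flip the case of every letter.
Doing the same to "CoWD": "cOwd".

cOwd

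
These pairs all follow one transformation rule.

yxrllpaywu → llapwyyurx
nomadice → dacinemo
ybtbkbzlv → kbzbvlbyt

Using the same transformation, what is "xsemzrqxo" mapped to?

What's happening: move the first 3 characters to the end (rotate left by 3), then swap each adjacent pair of characters (1↔2, 3↔4, ...).
Applying both steps to "xsemzrqxo": "mzrqxoxse", then "zmqroxsxe".

zmqroxsxe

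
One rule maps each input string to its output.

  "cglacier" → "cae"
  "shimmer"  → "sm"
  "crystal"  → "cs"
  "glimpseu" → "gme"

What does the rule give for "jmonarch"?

The pattern: move the last character to the front, then keep one character in every 3, starting at position 2 (positions 2nd, 5th, 8th, ...).
Working it through for "jmonarch": intermediate "hjmonarc", final "jnc".

jnc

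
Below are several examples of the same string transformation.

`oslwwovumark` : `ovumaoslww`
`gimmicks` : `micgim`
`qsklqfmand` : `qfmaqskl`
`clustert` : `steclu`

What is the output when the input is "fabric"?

Rule — delete the last 2 characters, then swap the front and back halves of the string.
"fabric" → "fabr" → "brfa".
(Check on "gimmicks": → "gimmic" → "micgim" ✓)

brfa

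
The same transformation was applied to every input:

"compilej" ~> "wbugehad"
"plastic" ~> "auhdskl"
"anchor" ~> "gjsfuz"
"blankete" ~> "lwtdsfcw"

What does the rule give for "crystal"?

What's happening: shift every letter 8 places backward in the alphabet (wrapping around), then move the last 2 characters to the front (rotate right by 2).
"crystal" → "sdujqkl".

sdujqkl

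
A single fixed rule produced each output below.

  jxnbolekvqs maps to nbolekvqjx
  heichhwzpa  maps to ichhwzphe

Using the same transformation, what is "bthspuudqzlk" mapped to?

hspuudqzlbt

Rule — delete the last character, then move the first 2 characters to the end (rotate left by 2).
Doing the same to "bthspuudqzlk": "hspuudqzlbt".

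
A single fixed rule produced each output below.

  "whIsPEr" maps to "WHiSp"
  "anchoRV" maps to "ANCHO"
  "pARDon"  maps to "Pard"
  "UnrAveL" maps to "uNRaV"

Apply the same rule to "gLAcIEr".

GlaCi

The rule is to flip the case of every letter, then delete the last 2 characters.
Starting from "gLAcIEr": after the first operation, "GlaCieR"; after the second, "GlaCi".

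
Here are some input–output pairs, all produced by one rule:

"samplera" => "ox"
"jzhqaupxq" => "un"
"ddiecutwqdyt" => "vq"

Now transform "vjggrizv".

ws

Looking at the pairs, the operation is to shift every letter 3 places backward in the alphabet (wrapping around), then keep only the last 2 characters.
Working it through for "vjggrizv": intermediate "sgddofws", final "ws".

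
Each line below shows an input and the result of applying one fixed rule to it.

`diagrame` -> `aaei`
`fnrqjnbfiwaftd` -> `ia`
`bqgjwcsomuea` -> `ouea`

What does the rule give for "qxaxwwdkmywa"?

Rule — move the first 2 characters to the end (rotate left by 2), then keep only the vowels.
Starting from "qxaxwwdkmywa": after the first operation, "axwwdkmywaqx"; after the second, "aa".

aa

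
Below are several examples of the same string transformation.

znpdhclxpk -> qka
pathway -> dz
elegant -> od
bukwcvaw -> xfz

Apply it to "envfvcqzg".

Looking at the pairs, the operation is to keep one character in every 3, starting at position 2 (positions 2nd, 5th, 8th, ...), then shift every letter 3 places forward in the alphabet (wrapping around).
Starting from "envfvcqzg": after the first operation, "nvz"; after the second, "qyc".

qyc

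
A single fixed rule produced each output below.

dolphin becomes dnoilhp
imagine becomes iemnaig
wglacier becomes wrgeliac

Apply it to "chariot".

In each case the input is transformed by: take characters alternately from the front and the back (1st, last, 2nd, 2nd-last, ...).
For "chariot" the result is "cthoair".

cthoair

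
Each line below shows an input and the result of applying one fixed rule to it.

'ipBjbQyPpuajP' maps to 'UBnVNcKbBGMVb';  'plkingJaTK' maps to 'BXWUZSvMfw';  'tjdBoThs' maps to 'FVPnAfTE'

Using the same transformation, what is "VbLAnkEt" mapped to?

What's happening: shift every letter 12 places forward in the alphabet (wrapping around), then flip the case of every letter.
Starting from "VbLAnkEt": after the first operation, "HnXMzwQf"; after the second, "hNxmZWqF".

hNxmZWqF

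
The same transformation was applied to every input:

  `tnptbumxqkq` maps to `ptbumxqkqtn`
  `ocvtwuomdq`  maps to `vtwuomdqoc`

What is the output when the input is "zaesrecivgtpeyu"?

The transformation: move the first 2 characters to the end (rotate left by 2).
So "zaesrecivgtpeyu" becomes "esrecivgtpeyuza".

esrecivgtpeyuza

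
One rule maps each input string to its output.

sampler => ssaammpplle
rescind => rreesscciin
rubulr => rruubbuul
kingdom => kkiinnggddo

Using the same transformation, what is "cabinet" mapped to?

ccaabbiinne

The rule is to double every character, then delete the last 3 characters.
For "cabinet", step one produces "ccaabbiinneett"; step two turns that into "ccaabbiinne".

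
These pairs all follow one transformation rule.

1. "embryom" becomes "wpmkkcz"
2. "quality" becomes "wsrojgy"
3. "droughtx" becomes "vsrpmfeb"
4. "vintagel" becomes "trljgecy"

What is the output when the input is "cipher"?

Rule — sort the characters into reverse alphabetical order, then shift every letter 2 places backward in the alphabet (wrapping around).
On "cipher": the first step gives "rpihec", and the second then gives "pngfca".
(Check on "embryom": → "yrommeb" → "wpmkkcz" ✓)

pngfca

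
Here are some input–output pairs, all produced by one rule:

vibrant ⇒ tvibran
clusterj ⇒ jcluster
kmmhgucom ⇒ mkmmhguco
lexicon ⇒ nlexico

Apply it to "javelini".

ijavelin

In each case the input is transformed by: move the last character to the front.
"javelini" → "ijavelin".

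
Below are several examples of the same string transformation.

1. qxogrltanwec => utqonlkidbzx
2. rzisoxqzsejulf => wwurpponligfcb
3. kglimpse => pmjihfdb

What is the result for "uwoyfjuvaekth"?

The transformation: sort the characters into reverse alphabetical order, then shift every letter 3 places backward in the alphabet (wrapping around).
On "uwoyfjuvaekth" that produces "vtsrrqlhgecbx".
(Check on "rzisoxqzsejulf": → "zzxussrqoljife" → "wwurpponligfcb" ✓)

vtsrrqlhgecbx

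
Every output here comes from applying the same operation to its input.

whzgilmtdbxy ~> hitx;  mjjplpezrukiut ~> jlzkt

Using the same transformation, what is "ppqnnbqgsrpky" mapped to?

pngp

Each output is the input with this applied: keep one character in every 3, starting at position 2 (positions 2nd, 5th, 8th, ...).
Applying that to "ppqnnbqgsrpky" gives "pngp".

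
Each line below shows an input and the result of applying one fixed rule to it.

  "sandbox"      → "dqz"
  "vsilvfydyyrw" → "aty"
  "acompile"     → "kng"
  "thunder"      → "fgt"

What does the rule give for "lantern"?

The transformation: shift every letter 2 places forward in the alphabet (wrapping around), then keep only the last 3 characters.
On "lantern": the first step gives "ncpvgtp", and the second then gives "gtp".

gtp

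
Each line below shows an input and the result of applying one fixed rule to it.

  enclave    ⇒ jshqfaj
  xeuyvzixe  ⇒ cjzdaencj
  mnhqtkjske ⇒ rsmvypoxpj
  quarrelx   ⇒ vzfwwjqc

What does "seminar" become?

What's happening: shift every letter 5 places forward in the alphabet (wrapping around).
On "seminar" that produces "xjrnsfw".

xjrnsfw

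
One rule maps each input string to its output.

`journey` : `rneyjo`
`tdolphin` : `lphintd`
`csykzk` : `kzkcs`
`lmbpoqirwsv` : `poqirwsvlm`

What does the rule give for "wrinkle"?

nklewr

Rule — move the first 3 characters to the end (rotate left by 3), then delete the last character.
For "wrinkle", step one produces "nklewri"; step two turns that into "nklewr".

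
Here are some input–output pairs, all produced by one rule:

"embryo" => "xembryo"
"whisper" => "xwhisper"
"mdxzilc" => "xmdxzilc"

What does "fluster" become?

Looking at the pairs, the operation is to prepend "x".
Doing the same to "fluster": "xfluster".

xfluster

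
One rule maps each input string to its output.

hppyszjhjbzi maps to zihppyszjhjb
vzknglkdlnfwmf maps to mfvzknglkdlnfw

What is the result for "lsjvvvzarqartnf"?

nflsjvvvzarqart

What's happening: move the last 2 characters to the front (rotate right by 2).
Applying that to "lsjvvvzarqartnf" gives "nflsjvvvzarqart".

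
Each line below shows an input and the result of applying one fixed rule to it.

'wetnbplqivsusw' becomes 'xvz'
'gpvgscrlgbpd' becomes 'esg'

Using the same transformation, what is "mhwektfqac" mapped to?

tdf

The pattern: shift every letter 3 places forward in the alphabet (wrapping around), then keep only the last 3 characters.
"mhwektfqac" → "pkzhnwitdf" → "tdf".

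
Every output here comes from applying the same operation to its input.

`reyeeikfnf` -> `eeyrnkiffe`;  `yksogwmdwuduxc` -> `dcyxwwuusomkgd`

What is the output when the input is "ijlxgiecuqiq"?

Looking at the pairs, the operation is to sort the characters into reverse alphabetical order, then move the last 2 characters to the front (rotate right by 2).
On "ijlxgiecuqiq": the first step gives "xuqqljiiigec", and the second then gives "ecxuqqljiiig".

ecxuqqljiiig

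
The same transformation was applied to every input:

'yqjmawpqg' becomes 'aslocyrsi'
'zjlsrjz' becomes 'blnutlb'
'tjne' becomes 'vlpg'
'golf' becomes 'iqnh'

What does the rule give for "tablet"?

vcdngv

The rule is to shift every letter 2 places forward in the alphabet (wrapping around).
"tablet" → "vcdngv".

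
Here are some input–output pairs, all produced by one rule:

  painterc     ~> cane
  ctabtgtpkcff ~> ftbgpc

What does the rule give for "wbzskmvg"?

In each case the input is transformed by: keep every other character starting from the second (positions 2nd, 4th, 6th, ...), then move the last character to the front.
Starting from "wbzskmvg": after the first operation, "bsmg"; after the second, "gbsm".
(Check on "painterc": → "anec" → "cane" ✓)

gbsm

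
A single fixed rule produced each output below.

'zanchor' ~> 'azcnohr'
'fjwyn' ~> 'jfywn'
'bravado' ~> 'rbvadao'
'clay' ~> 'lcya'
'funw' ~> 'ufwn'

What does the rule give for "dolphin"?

odplihn

Looking at the pairs, the operation is to swap each adjacent pair of characters (1↔2, 3↔4, ...).
"dolphin" → "odplihn".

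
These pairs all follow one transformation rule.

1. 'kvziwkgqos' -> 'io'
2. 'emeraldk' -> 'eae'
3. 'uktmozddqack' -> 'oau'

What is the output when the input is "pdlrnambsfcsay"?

aa

What's happening: move the first 2 characters to the end (rotate left by 2), then keep only the vowels.
"pdlrnambsfcsay" → "aa".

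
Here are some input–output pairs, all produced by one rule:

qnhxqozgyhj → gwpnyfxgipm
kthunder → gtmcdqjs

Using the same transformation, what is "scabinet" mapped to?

The pattern: move the first 2 characters to the end (rotate left by 2), then shift every letter 1 place backward in the alphabet (wrapping around).
For "scabinet", step one produces "abinetsc"; step two turns that into "zahmdsrb".

zahmdsrb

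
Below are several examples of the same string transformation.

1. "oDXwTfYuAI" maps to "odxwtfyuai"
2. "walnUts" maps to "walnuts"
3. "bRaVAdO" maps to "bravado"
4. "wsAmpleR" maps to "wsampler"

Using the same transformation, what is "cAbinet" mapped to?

cabinet

Looking at the pairs, the operation is to convert every letter to lowercase.
Doing the same to "cAbinet": "cabinet".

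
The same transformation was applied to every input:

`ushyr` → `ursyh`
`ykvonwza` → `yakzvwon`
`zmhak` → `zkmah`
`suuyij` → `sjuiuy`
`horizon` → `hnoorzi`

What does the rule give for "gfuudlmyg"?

The pattern: take characters alternately from the front and the back (1st, last, 2nd, 2nd-last, ...).
Applying that to "gfuudlmyg" gives "ggfyumuld".

ggfyumuld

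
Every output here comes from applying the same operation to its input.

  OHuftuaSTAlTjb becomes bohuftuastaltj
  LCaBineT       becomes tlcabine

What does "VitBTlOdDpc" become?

Looking at the pairs, the operation is to move the last character to the front, then convert every letter to lowercase.
So "VitBTlOdDpc" becomes "cvitbtloddp".

cvitbtloddp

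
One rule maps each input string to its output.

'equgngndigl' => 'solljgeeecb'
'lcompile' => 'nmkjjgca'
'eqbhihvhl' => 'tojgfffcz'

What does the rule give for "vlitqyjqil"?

What's happening: sort the characters into reverse alphabetical order, then shift every letter 2 places backward in the alphabet (wrapping around).
For "vlitqyjqil", step one produces "yvtqqlljii"; step two turns that into "wtroojjhgg".

wtroojjhgg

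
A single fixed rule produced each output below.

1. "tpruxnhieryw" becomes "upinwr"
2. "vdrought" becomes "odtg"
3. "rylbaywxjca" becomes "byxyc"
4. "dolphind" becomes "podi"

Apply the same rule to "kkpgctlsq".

What's happening: keep every other character starting from the second (positions 2nd, 4th, 6th, ...), then swap each adjacent pair of characters (1↔2, 3↔4, ...).
Applying both steps to "kkpgctlsq": "kgts", then "gkst".

gkst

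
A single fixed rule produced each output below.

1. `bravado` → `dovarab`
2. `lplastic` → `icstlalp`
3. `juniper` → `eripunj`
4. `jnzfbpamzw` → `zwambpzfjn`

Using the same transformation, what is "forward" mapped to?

The transformation: reverse the string, then swap each adjacent pair of characters (1↔2, 3↔4, ...).
Starting from "forward": after the first operation, "drawrof"; after the second, "rdwaorf".

rdwaorf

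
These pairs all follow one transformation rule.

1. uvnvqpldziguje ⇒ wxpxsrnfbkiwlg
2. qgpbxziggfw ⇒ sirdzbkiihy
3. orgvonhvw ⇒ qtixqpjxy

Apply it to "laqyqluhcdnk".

Rule — shift every letter 2 places forward in the alphabet (wrapping around).
On "laqyqluhcdnk" that produces "ncsasnwjefpm".

ncsasnwjefpm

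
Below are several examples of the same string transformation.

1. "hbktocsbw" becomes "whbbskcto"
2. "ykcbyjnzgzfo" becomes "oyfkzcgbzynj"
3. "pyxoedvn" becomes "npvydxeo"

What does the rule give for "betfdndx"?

xbdentdf

Each output is the input with this applied: reverse the string, then take characters alternately from the front and the back (1st, last, 2nd, 2nd-last, ...).
On "betfdndx": the first step gives "xdndfteb", and the second then gives "xbdentdf".
(Check on "pyxoedvn": → "nvdeoxyp" → "npvydxeo" ✓)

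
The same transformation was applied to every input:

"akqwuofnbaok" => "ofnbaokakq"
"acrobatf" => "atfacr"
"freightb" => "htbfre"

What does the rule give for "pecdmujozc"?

What's happening: move the first 3 characters to the end (rotate left by 3), then delete the first 2 characters.
"pecdmujozc" → "dmujozcpec" → "ujozcpec".

ujozcpec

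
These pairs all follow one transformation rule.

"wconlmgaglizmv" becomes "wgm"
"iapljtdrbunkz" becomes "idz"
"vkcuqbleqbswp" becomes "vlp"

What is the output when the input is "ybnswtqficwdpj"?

Each output is the input with this applied: keep every other character starting from the first (positions 1st, 3rd, 5th, ...), then keep one character in every 3, starting at position 1 (positions 1st, 4th, 7th, ...).
"ybnswtqficwdpj" → "yqp".

yqp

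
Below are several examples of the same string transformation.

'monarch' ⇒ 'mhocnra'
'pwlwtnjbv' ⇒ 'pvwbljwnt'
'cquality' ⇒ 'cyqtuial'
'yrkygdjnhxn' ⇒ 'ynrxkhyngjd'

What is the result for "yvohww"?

ywvwoh

Looking at the pairs, the operation is to take characters alternately from the front and the back (1st, last, 2nd, 2nd-last, ...).
"yvohww" → "ywvwoh".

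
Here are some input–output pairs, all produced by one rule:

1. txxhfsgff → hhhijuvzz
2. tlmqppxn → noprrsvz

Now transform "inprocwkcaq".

ceekmpqrsty

The pattern: sort the characters into alphabetical order, then shift every letter 2 places forward in the alphabet (wrapping around).
So "inprocwkcaq" becomes "ceekmpqrsty".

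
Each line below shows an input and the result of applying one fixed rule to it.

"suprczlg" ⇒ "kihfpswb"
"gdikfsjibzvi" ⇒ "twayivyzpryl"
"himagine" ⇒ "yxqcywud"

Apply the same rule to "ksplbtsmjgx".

iabfjrciwzn

What's happening: swap each adjacent pair of characters (1↔2, 3↔4, ...), then shift every letter 10 places backward in the alphabet (wrapping around).
Starting from "ksplbtsmjgx": after the first operation, "sklptbmsgjx"; after the second, "iabfjrciwzn".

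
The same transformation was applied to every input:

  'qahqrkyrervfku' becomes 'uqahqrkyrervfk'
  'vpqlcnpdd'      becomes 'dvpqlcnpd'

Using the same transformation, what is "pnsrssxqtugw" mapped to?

wpnsrssxqtug

The pattern: move the last character to the front.
So "pnsrssxqtugw" becomes "wpnsrssxqtug".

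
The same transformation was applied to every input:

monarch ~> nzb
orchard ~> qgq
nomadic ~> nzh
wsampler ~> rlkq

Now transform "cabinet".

zhd

Looking at the pairs, the operation is to keep every other character starting from the second (positions 2nd, 4th, 6th, ...), then shift every letter 1 place backward in the alphabet (wrapping around).
"cabinet" → "aie" → "zhd".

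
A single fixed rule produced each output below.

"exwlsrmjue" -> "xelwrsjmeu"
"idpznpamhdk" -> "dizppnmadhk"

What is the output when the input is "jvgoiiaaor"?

vjogiiaaro

Each output is the input with this applied: swap each adjacent pair of characters (1↔2, 3↔4, ...).
Doing the same to "jvgoiiaaor": "vjogiiaaro".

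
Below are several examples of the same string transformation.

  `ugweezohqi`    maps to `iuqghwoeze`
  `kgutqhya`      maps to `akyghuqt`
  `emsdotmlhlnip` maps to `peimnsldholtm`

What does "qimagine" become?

eqniimga

Looking at the pairs, the operation is to take characters alternately from the front and the back (1st, last, 2nd, 2nd-last, ...), then swap each adjacent pair of characters (1↔2, 3↔4, ...).
On "qimagine": the first step gives "qeinmiag", and the second then gives "eqniimga".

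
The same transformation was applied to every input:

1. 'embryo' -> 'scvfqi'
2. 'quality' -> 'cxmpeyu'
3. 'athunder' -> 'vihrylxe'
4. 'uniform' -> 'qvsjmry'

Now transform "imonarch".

In each case the input is transformed by: shift every letter 4 places forward in the alphabet (wrapping around), then reverse the string.
Applying both steps to "imonarch": "mqsrevgl", then "lgversqm".

lgversqm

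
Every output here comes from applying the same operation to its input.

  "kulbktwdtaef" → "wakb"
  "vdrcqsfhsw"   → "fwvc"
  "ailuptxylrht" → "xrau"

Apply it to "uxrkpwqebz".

qzuk

In each case the input is transformed by: keep one character in every 3, starting at position 1 (positions 1st, 4th, 7th, ...), then move the first 2 characters to the end (rotate left by 2).
For "uxrkpwqebz", step one produces "ukqz"; step two turns that into "qzuk".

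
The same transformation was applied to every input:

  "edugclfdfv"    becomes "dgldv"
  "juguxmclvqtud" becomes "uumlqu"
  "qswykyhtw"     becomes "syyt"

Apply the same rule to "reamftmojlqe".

emtole

In each case the input is transformed by: keep every other character starting from the second (positions 2nd, 4th, 6th, ...).
So "reamftmojlqe" becomes "emtole".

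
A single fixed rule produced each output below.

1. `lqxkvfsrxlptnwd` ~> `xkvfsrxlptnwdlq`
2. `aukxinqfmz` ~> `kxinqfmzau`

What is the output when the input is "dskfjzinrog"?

The pattern: move the first 2 characters to the end (rotate left by 2).
"dskfjzinrog" → "kfjzinrogds".

kfjzinrogds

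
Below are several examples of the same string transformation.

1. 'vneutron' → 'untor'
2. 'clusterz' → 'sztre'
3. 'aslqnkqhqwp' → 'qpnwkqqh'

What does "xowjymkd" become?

jdykm

Looking at the pairs, the operation is to delete the first 3 characters, then take characters alternately from the front and the back (1st, last, 2nd, 2nd-last, ...).
Starting from "xowjymkd": after the first operation, "jymkd"; after the second, "jdykm".
(Check on "vneutron": → "utron" → "untor" ✓)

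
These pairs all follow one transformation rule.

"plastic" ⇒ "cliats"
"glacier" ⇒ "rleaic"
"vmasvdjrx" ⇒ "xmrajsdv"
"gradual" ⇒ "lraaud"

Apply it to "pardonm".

manrod

Rule — take characters alternately from the front and the back (1st, last, 2nd, 2nd-last, ...), then delete the first character.
On "pardonm": the first step gives "pmanrod", and the second then gives "manrod".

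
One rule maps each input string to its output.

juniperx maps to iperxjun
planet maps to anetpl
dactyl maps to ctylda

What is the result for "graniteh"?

Looking at the pairs, the operation is to move the last character to the front, then swap the front and back halves of the string.
"graniteh" → "nitehgra".

nitehgra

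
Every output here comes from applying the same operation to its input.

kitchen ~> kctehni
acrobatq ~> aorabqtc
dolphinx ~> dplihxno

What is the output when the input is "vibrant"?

vrbnati

The pattern: swap each adjacent pair of characters (1↔2, 3↔4, ...), then move the first character to the end.
So "vibrant" becomes "vrbnati".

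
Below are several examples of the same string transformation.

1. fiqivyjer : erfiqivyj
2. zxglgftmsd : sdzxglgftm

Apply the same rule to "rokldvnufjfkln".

Looking at the pairs, the operation is to move the last 2 characters to the front (rotate right by 2).
Doing the same to "rokldvnufjfkln": "lnrokldvnufjfk".

lnrokldvnufjfk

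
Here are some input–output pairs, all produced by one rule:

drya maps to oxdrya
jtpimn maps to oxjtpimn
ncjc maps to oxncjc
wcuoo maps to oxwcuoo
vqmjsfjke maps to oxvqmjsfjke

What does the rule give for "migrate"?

Looking at the pairs, the operation is to prepend "ox".
Applying that to "migrate" gives "oxmigrate".

oxmigrate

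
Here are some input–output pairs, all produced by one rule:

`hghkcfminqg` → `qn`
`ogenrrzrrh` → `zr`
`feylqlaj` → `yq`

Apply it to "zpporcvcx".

Looking at the pairs, the operation is to sort the characters into reverse alphabetical order, then keep only the first 2 characters.
Applying both steps to "zpporcvcx": "zxvrppocc", then "zx".

zx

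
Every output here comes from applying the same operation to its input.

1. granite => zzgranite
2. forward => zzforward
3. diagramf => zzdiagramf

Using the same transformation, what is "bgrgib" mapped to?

zzbgrgib

The pattern: prepend "zz".
"bgrgib" → "zzbgrgib".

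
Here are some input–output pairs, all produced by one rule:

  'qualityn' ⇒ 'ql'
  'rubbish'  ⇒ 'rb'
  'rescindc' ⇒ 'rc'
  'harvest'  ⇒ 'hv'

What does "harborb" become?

hb

Looking at the pairs, the operation is to move the last 2 characters to the front (rotate right by 2), then keep one character in every 3, starting at position 3 (positions 3rd, 6th, 9th, ...).
For "harborb", step one produces "rbharbo"; step two turns that into "hb".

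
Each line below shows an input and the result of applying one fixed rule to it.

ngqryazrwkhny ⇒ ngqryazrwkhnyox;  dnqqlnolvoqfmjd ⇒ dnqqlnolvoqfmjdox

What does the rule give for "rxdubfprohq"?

rxdubfprohqox

What's happening: append "ox".
Applying that to "rxdubfprohq" gives "rxdubfprohqox".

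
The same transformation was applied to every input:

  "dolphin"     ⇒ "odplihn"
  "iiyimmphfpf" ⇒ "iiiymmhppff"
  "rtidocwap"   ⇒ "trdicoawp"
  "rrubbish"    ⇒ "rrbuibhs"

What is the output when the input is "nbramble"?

bnarbmel

The rule is to swap each adjacent pair of characters (1↔2, 3↔4, ...).
For "nbramble" the result is "bnarbmel".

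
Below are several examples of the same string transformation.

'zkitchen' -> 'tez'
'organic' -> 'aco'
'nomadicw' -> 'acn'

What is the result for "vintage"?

tev

The transformation: keep one character in every 3, starting at position 1 (positions 1st, 4th, 7th, ...), then move the first character to the end.
Working it through for "vintage": intermediate "vte", final "tev".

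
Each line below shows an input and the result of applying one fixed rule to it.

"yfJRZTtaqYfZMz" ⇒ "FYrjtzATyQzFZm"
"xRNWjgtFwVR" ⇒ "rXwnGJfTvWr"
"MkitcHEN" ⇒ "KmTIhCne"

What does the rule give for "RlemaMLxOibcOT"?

What's happening: swap each adjacent pair of characters (1↔2, 3↔4, ...), then flip the case of every letter.
On "RlemaMLxOibcOT": the first step gives "lRmeMaxLiOcbTO", and the second then gives "LrMEmAXlIoCBto".

LrMEmAXlIoCBto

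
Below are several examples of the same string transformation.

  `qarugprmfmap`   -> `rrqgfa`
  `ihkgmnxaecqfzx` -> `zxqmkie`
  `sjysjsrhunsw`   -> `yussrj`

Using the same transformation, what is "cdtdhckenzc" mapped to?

The transformation: keep every other character starting from the first (positions 1st, 3rd, 5th, ...), then sort the characters into reverse alphabetical order.
For "cdtdhckenzc", step one produces "cthknc"; step two turns that into "tnkhcc".

tnkhcc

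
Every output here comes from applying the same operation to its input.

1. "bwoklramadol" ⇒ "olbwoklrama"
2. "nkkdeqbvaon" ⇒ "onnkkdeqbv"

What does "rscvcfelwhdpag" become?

agrscvcfelwhd

The transformation: move the last 2 characters to the front (rotate right by 2), then delete the last character.
On "rscvcfelwhdpag": the first step gives "agrscvcfelwhdp", and the second then gives "agrscvcfelwhd".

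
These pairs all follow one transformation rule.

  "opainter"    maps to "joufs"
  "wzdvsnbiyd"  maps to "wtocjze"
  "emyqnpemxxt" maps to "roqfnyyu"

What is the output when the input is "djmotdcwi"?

puedxj

The pattern: shift every letter 1 place forward in the alphabet (wrapping around), then delete the first 3 characters.
On "djmotdcwi": the first step gives "eknpuedxj", and the second then gives "puedxj".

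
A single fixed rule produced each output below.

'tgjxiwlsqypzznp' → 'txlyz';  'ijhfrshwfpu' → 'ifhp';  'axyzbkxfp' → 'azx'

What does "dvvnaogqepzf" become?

In each case the input is transformed by: keep one character in every 3, starting at position 1 (positions 1st, 4th, 7th, ...).
Doing the same to "dvvnaogqepzf": "dngp".

dngp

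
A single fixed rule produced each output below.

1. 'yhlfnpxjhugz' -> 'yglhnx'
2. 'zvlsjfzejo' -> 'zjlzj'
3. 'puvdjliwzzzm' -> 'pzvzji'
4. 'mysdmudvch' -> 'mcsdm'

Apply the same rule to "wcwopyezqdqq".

In each case the input is transformed by: keep every other character starting from the first (positions 1st, 3rd, 5th, ...), then take characters alternately from the front and the back (1st, last, 2nd, 2nd-last, ...).
Working it through for "wcwopyezqdqq": intermediate "wwpeqq", final "wqwqpe".

wqwqpe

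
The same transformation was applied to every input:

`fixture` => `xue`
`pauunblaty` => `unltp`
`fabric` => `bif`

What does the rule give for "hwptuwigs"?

Each output is the input with this applied: move the first character to the end, then keep every other character starting from the second (positions 2nd, 4th, 6th, ...).
Working it through for "hwptuwigs": intermediate "wptuwigsh", final "puis".
(Check on "fabric": → "abricf" → "bif" ✓)

puis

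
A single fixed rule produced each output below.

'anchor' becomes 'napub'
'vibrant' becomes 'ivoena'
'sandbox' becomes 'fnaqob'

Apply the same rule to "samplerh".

fnzcyre

In each case the input is transformed by: shift every letter 13 places forward in the alphabet (wrapping around) — i.e. ROT13, then delete the last character.
Applying both steps to "samplerh": "fnzcyreu", then "fnzcyre".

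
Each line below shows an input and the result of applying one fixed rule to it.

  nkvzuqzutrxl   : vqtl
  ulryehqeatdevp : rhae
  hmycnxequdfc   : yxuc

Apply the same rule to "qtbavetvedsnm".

Each output is the input with this applied: keep one character in every 3, starting at position 3 (positions 3rd, 6th, 9th, ...).
So "qtbavetvedsnm" becomes "been".

been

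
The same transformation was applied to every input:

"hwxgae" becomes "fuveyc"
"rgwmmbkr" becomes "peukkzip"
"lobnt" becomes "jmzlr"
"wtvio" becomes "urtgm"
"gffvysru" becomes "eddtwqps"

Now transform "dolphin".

bmjnfgl

Rule — shift every letter 2 places backward in the alphabet (wrapping around).
On "dolphin" that produces "bmjnfgl".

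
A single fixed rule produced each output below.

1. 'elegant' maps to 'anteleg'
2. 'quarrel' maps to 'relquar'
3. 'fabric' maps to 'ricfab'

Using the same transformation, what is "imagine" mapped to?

ineimag

What's happening: move the last 3 characters to the front (rotate right by 3).
For "imagine" the result is "ineimag".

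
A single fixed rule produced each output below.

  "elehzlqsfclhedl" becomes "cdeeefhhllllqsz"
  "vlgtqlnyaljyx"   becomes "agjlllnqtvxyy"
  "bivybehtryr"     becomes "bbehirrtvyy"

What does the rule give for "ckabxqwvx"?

abckqvwxx

Looking at the pairs, the operation is to sort the characters into alphabetical order.
"ckabxqwvx" → "abckqvwxx".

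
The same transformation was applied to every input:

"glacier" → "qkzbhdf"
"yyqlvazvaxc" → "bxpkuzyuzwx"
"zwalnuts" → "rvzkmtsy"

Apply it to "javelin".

mzudkhi

The rule is to shift every letter 1 place backward in the alphabet (wrapping around), then swap the first and last characters.
Working it through for "javelin": intermediate "izudkhm", final "mzudkhi".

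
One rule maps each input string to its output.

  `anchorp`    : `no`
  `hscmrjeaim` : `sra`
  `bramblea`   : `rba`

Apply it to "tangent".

What's happening: keep one character in every 3, starting at position 2 (positions 2nd, 5th, 8th, ...).
On "tangent" that produces "ae".

ae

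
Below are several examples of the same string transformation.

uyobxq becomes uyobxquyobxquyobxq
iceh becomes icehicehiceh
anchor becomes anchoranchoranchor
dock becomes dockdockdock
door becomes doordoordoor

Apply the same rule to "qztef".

qztefqztefqztef

Rule — write the whole string 3 times in a row.
On "qztef" that produces "qztefqztefqztef".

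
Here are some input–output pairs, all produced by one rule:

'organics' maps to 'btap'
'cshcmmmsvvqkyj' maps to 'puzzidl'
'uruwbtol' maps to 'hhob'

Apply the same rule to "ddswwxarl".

What's happening: keep every other character starting from the first (positions 1st, 3rd, 5th, ...), then shift every letter 13 places forward in the alphabet (wrapping around) — i.e. ROT13.
"ddswwxarl" → "dswal" → "qfjny".

qfjny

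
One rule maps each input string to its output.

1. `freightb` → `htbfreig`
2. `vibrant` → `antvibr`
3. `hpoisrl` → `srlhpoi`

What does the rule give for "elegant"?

In each case the input is transformed by: move the last 3 characters to the front (rotate right by 3).
On "elegant" that produces "anteleg".

anteleg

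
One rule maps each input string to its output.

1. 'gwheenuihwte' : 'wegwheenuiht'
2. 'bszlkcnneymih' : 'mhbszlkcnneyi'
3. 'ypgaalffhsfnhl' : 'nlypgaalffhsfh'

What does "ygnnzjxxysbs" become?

ssygnnzjxxyb

The transformation: move the last 2 characters to the front (rotate right by 2), then swap the first and last characters.
Working it through for "ygnnzjxxysbs": intermediate "bsygnnzjxxys", final "ssygnnzjxxyb".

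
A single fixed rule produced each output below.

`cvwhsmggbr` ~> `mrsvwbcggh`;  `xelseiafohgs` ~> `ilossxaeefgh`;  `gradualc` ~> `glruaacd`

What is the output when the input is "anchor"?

In each case the input is transformed by: sort the characters into alphabetical order, then swap the front and back halves of the string.
Applying both steps to "anchor": "achnor", then "norach".

norach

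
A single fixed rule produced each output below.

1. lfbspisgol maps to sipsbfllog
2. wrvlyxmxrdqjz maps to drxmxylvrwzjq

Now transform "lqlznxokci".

In each case the input is transformed by: move the last 3 characters to the front (rotate right by 3), then reverse the string.
For "lqlznxokci", step one produces "kcilqlznxo"; step two turns that into "oxnzlqlick".

oxnzlqlick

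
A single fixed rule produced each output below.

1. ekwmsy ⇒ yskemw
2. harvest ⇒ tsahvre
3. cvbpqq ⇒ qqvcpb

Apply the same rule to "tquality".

ytqtauil

Looking at the pairs, the operation is to move the last 2 characters to the front (rotate right by 2), then swap each adjacent pair of characters (1↔2, 3↔4, ...).
Applying both steps to "tquality": "tytquali", then "ytqtauil".
(Check on "cvbpqq": → "qqcvbp" → "qqvcpb" ✓)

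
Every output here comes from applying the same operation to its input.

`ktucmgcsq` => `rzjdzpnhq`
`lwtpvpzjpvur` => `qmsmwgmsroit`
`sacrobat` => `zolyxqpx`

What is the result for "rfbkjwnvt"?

What's happening: move the first 2 characters to the end (rotate left by 2), then shift every letter 3 places backward in the alphabet (wrapping around).
Doing the same to "rfbkjwnvt": "yhgtksqoc".
(Check on "ktucmgcsq": → "ucmgcsqkt" → "rzjdzpnhq" ✓)

yhgtksqoc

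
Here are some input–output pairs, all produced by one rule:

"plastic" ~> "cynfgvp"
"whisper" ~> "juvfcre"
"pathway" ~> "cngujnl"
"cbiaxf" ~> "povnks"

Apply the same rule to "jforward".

wsbejneq

The rule is to shift every letter 13 places forward in the alphabet (wrapping around) — i.e. ROT13.
So "jforward" becomes "wsbejneq".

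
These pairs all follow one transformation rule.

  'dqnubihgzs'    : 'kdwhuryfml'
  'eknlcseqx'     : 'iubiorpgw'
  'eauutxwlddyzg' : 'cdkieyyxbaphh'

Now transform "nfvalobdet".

hixrjzepsf

The rule is to move the last 3 characters to the front (rotate right by 3), then shift every letter 4 places forward in the alphabet (wrapping around).
So "nfvalobdet" becomes "hixrjzepsf".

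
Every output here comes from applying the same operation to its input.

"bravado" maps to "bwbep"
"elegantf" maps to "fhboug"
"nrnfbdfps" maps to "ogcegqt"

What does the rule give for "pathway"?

uixbz

The rule is to delete the first 2 characters, then shift every letter 1 place forward in the alphabet (wrapping around).
On "pathway": the first step gives "thway", and the second then gives "uixbz".
(Check on "bravado": → "avado" → "bwbep" ✓)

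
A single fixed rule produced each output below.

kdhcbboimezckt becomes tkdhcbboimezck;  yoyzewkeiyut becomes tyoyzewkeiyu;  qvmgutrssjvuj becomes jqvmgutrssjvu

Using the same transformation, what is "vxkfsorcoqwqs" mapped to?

The rule is to move the last character to the front.
Doing the same to "vxkfsorcoqwqs": "svxkfsorcoqwq".

svxkfsorcoqwq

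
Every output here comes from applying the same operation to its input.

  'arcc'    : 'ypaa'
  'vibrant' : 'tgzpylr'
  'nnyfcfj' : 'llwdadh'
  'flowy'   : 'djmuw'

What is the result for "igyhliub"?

gewfjgsz

Looking at the pairs, the operation is to shift every letter 2 places backward in the alphabet (wrapping around).
Doing the same to "igyhliub": "gewfjgsz".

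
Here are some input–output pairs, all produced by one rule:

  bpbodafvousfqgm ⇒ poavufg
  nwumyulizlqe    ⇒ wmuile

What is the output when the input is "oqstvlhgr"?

In each case the input is transformed by: keep every other character starting from the second (positions 2nd, 4th, 6th, ...).
Doing the same to "oqstvlhgr": "qtlg".

qtlg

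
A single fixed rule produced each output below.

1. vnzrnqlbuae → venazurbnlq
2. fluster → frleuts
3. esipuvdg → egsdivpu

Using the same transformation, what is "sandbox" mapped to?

sxaonbd

In each case the input is transformed by: take characters alternately from the front and the back (1st, last, 2nd, 2nd-last, ...).
So "sandbox" becomes "sxaonbd".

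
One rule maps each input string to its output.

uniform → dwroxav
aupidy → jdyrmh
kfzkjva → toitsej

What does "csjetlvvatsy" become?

lbsncueejcbh

Looking at the pairs, the operation is to shift every letter 9 places forward in the alphabet (wrapping around).
Applying that to "csjetlvvatsy" gives "lbsncueejcbh".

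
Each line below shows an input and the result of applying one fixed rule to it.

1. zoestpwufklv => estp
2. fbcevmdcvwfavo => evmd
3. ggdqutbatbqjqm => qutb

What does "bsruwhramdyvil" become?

The transformation: swap the front and back halves of the string, then keep only the last 4 characters.
"bsruwhramdyvil" → "uwhr".

uwhr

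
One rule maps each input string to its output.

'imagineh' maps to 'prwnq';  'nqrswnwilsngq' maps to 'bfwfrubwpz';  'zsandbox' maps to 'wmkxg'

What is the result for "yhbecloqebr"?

nluxznka

The rule is to shift every letter 9 places forward in the alphabet (wrapping around), then delete the first 3 characters.
For "yhbecloqebr", step one produces "hqknluxznka"; step two turns that into "nluxznka".
(Check on "imagineh": → "rvjprwnq" → "prwnq" ✓)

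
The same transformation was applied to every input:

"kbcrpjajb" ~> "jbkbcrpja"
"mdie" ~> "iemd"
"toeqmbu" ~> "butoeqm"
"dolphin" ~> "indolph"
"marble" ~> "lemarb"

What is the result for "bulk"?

Looking at the pairs, the operation is to move the last 2 characters to the front (rotate right by 2).
For "bulk" the result is "lkbu".

lkbu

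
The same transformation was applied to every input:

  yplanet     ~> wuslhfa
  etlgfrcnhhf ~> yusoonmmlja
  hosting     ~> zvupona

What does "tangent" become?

uunlhaa

The rule is to shift every letter 7 places forward in the alphabet (wrapping around), then sort the characters into reverse alphabetical order.
Applying both steps to "tangent": "ahunlua", then "uunlhaa".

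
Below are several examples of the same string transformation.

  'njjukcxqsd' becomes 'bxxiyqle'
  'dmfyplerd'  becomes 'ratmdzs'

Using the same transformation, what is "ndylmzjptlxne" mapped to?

brmzanxdhzl

The transformation: delete the last 2 characters, then shift every letter 12 places backward in the alphabet (wrapping around).
On "ndylmzjptlxne": the first step gives "ndylmzjptlx", and the second then gives "brmzanxdhzl".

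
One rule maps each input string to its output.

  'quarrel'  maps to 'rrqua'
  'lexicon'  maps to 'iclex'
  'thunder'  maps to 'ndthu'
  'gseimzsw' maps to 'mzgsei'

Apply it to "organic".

Rule — delete the last 2 characters, then move the last 2 characters to the front (rotate right by 2).
Applying that to "organic" gives "anorg".

anorg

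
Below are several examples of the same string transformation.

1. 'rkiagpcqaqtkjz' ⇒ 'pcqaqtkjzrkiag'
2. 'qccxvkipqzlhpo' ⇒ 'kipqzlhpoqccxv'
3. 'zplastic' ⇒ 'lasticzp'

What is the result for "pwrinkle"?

Each output is the input with this applied: swap the front and back halves of the string, then move the last 2 characters to the front (rotate right by 2).
For "pwrinkle", step one produces "nklepwri"; step two turns that into "rinklepw".
(Check on "rkiagpcqaqtkjz": → "qaqtkjzrkiagpc" → "pcqaqtkjzrkiag" ✓)

rinklepw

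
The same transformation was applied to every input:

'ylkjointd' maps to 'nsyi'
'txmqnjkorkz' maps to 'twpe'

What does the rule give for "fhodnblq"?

sgqv

In each case the input is transformed by: shift every letter 5 places forward in the alphabet (wrapping around), then keep only the last 4 characters.
"fhodnblq" → "kmtisgqv" → "sgqv".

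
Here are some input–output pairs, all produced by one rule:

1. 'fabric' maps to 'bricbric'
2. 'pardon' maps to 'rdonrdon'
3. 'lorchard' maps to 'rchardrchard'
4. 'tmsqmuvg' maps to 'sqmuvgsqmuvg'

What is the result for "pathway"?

The pattern: delete the first 2 characters, then write the whole string twice.
"pathway" → "thway" → "thwaythway".
(Check on "pardon": → "rdon" → "rdonrdon" ✓)

thwaythway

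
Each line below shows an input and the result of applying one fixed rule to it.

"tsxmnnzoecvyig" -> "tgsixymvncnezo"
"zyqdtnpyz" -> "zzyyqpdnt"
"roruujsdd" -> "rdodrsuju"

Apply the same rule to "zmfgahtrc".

Rule — take characters alternately from the front and the back (1st, last, 2nd, 2nd-last, ...).
"zmfgahtrc" → "zcmrftgha".

zcmrftgha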